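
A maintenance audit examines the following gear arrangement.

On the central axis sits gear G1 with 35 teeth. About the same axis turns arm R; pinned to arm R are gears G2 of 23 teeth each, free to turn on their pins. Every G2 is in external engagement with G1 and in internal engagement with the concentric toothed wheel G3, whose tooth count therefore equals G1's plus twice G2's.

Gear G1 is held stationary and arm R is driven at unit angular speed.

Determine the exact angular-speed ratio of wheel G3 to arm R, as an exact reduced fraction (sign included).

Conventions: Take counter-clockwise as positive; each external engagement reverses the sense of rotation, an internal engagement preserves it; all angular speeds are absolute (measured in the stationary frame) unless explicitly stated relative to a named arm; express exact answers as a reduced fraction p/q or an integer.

116/81

planetary set (35T centre, 23T on arm, 81T internal) — Willis relation
ring teeth: 35 + 2·23 = 81
35(ω_sun−ω_arm) = −81(ω_ring−ω_arm),  ω_sun = 0, ω_arm = 1
ω_ring = 1 − (35/81)(0−1) = 116/81
ω_out/ω_in = 116/81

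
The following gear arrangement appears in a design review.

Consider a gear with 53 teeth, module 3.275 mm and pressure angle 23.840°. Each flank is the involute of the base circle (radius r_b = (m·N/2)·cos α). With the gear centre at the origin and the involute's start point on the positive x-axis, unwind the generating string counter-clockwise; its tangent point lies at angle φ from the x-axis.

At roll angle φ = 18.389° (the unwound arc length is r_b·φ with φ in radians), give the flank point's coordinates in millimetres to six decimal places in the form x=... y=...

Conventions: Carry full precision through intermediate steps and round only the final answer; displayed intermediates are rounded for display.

x=83.366427 y=0.865825

class = single-mesh tooth geometry [base-circle involute, m = 3.275, 53T]
pitch radius r_p = m·N/2 = 3.275·53/2 = 86.787500
base radius r_b = r_p·cos α = 86.787500·cos 23.840° = 79.382592
roll angle φ = 18.389° = 0.32094860 rad
x = r_b·(cos φ + φ·sin φ) = 83.366427
y = r_b·(sin φ − φ·cos φ) = 0.865825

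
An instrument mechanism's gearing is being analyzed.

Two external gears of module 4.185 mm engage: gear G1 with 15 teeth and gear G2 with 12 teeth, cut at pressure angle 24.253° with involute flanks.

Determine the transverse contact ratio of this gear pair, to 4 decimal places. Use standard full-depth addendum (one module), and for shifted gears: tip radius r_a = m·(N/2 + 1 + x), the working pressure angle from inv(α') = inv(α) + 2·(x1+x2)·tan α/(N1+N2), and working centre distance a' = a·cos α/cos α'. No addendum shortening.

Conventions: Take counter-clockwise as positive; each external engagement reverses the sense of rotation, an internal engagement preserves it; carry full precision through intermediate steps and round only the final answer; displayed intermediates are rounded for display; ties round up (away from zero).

recognized (one external pair, fixed centres): single-mesh tooth geometry, m = 4.185, N1 = 15, N2 = 12
base radii: r_b1 = 28.617256, r_b2 = 22.893805
tip radii: r_a1 = 35.572500, r_a2 = 29.295000
no profile shift: α' = α, a' = a
action lengths: √(r_a1²−r_b1²) = 21.129491, √(r_a2²−r_b2²) = 18.277602
base pitch p_b = π·m·cos α = 11.987168
CR = (21.129491 + 18.277602 − 56.497500·sin 24.25300°)/11.987168 = 1.351429
contact ratio ≈ 1.3514

1.3514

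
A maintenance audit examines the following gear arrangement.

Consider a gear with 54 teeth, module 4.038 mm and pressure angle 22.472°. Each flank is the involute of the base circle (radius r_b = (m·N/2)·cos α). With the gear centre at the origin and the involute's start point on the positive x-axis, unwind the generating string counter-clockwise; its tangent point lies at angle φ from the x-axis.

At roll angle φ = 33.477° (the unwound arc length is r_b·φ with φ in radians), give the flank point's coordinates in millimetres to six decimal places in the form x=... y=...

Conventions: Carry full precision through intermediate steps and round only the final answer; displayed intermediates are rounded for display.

recognized (one wheel, involute flank): single-mesh tooth geometry, m = 4.038, N = 54
pitch radius r_p = m·N/2 = 4.038·54/2 = 109.026000
base radius r_b = r_p·cos α = 109.026000·cos 22.472° = 100.747267
roll angle φ = 33.477° = 0.58428387 rad
x = r_b·(cos φ + φ·sin φ) = 116.504098
y = r_b·(sin φ − φ·cos φ) = 6.472684

x=116.504098 y=6.472684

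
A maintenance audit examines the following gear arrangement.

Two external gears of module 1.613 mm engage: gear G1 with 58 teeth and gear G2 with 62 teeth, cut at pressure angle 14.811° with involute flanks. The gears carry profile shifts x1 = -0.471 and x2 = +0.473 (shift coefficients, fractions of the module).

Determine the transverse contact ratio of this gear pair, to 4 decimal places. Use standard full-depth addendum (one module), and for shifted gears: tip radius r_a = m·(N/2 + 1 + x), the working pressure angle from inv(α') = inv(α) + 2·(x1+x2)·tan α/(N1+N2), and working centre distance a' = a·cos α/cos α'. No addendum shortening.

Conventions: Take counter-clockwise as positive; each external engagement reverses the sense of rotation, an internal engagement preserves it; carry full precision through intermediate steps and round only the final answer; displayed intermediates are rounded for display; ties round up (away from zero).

recognized (one external pair, fixed centres): single-mesh tooth geometry, m = 1.613, N1 = 58, N2 = 62
base radii: r_b1 = 45.222803, r_b2 = 48.341617
tip radii: r_a1 = 47.630277, r_a2 = 52.378949
inv(α') = inv(14.811°) + 2·(-0.471+0.473)·tan α/(58+62) = 0.00592489  ⇒  α' = 14.81822°
a' = a·cos α / cos α' = 96.7800·cos 14.811°/cos 14.81822° = 96.783225
action lengths: √(r_a1²−r_b1²) = 14.951301, √(r_a2²−r_b2²) = 20.165376
base pitch p_b = π·m·cos α = 4.899022
CR = (14.951301 + 20.165376 − 96.783225·sin 14.81822°)/4.899022 = 2.115537
contact ratio ≈ 2.1155

2.1155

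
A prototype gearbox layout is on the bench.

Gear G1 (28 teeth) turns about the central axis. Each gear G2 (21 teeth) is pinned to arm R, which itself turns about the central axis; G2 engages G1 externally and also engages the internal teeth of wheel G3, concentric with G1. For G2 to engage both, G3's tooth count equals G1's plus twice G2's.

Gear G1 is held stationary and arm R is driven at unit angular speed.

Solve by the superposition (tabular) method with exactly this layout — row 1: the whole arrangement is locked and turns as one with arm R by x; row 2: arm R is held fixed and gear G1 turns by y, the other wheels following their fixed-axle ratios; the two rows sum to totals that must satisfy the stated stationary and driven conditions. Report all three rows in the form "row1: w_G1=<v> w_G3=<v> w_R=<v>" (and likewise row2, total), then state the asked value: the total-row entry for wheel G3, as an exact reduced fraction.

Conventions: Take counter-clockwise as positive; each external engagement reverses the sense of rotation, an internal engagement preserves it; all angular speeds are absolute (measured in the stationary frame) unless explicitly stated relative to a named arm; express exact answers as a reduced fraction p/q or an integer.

recognized (axles ride arm R): planetary set, 28/21/70 teeth
row 1 (train locked, turned with arm): all members turn x
row 2 (arm held, sun turns y): ω_ring = −(28/70)·y, ω_arm = 0
boundary: total ω_sun = x + y = 0 and total ω_arm = x = 1  ⇒  y = -1, x = 1
row 2 ring = −(28/70)·(-1) = 2/5
totals (row 1 + row 2): sun 1 + (-1) = 0, ring 1 + 2/5 = 7/5, arm 1 + 0 = 1
asked cell (total, ring) = 7/5

row1: w_G1=1 w_G3=1 w_R=1
row2: w_G1=-1 w_G3=2/5 w_R=0
total: w_G1=0 w_G3=7/5 w_R=1
asked value: 7/5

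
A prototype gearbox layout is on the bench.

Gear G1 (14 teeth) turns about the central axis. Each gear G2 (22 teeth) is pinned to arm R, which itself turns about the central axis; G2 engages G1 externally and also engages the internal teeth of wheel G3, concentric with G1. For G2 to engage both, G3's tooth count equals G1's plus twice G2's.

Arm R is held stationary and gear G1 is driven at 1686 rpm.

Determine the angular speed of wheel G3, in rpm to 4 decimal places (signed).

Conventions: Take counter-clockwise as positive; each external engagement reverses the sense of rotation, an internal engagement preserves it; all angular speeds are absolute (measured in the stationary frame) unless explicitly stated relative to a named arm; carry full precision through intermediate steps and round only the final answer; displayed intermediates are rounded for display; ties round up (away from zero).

-406.9655 rpm

topology: planetary set — G1 14T / G2 22T / G3 58T, arm = carrier (Willis)
normalise by the input: solve with ω_sun = 1, then scale by 1686 rpm
ring teeth: 14 + 2·22 = 58
14(ω_sun−ω_arm) = −58(ω_ring−ω_arm),  ω_arm = 0, ω_sun = 1
ω_ring = 0 − (14/58)(1−0) = -7/29
scale: ω_ring = -7/29 × 1686 rpm = -406.9655 rpm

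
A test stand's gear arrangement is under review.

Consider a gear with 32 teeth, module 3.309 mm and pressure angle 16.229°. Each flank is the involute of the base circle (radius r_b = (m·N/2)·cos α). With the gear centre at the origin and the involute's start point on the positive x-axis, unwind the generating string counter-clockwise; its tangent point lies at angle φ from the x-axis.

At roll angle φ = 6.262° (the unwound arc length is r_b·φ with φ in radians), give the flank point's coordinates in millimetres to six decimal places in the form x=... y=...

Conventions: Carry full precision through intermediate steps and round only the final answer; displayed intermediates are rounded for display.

x=51.137004 y=0.022095

class = single-mesh tooth geometry [base-circle involute, m = 3.309, 32T]
pitch radius r_p = m·N/2 = 3.309·32/2 = 52.944000
base radius r_b = r_p·cos α = 52.944000·cos 16.229° = 50.834306
roll angle φ = 6.262° = 0.10929252 rad
x = r_b·(cos φ + φ·sin φ) = 51.137004
y = r_b·(sin φ − φ·cos φ) = 0.022095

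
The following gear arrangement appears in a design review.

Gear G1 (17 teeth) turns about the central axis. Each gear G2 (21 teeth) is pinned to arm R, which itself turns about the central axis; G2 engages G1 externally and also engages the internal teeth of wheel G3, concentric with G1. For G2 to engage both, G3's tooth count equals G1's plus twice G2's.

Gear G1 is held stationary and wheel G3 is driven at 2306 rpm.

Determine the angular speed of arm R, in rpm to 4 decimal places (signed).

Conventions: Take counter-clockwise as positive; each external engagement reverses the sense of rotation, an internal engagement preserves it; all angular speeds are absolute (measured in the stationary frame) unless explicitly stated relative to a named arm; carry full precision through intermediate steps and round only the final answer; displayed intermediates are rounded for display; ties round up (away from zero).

+1790.1842 rpm

topology: planetary set — G1 17T / G2 21T / G3 59T, arm = carrier (Willis)
normalise by the input: solve with ω_ring = 1, then scale by 2306 rpm
ring teeth: 17 + 2·21 = 59
17(ω_sun−ω_arm) = −59(ω_ring−ω_arm),  ω_sun = 0, ω_ring = 1
17(0−ω_arm) = −59(1−ω_arm)  ⇒  76·ω_arm = 59  ⇒  ω_arm = 59/76
scale: ω_arm = 59/76 × 2306 rpm = +1790.1842 rpm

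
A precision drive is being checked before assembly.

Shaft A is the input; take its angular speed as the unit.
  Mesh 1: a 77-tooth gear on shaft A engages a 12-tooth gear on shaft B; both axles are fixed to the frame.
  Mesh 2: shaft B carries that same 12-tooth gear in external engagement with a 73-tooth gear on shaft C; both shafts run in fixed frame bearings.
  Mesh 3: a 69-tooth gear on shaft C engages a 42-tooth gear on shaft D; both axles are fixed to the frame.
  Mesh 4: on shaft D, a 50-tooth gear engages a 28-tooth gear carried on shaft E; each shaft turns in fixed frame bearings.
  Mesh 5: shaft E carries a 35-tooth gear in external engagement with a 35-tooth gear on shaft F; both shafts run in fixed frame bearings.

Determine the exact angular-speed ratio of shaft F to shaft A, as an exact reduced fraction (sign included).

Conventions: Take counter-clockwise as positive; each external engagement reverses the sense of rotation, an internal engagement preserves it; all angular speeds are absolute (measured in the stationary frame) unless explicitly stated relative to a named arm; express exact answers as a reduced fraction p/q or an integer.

class = fixed-axis compound train [5 meshes; 5 ratios multiply, 5 sense flips]
mesh 1 [77T→12T]: running ratio 77/12, sense −
mesh 2 [12T→73T]: running ratio 77/73, sense +
mesh 3 [69T→42T]: running ratio 253/146, sense −
mesh 4 [50T→28T]: running ratio 6325/2044, sense +
mesh 5 [35T→35T]: running ratio 6325/2044, sense −
ω_out/ω_in = -6325/2044

-6325/2044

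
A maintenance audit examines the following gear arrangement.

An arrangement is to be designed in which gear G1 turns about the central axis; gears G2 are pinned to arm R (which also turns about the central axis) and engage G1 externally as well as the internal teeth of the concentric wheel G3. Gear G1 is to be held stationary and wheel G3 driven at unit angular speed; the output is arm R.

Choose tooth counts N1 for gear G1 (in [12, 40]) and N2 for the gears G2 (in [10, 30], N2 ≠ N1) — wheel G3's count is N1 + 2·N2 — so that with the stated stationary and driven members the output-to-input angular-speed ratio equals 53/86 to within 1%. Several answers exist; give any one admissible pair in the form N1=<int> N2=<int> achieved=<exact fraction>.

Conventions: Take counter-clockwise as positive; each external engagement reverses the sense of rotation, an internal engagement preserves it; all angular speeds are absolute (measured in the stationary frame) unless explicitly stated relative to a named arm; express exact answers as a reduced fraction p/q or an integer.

class = planetary set [ratio 53/86 wanted; Willis about the carrier]
Willis with ω_sun = 0: ω_arm/ω_ring = N3/(N1+N3); set equal to 53/86  ⇒  N3/N1 = (53/86)/(1 − 53/86) = 53/33
N3 = N1 + 2·N2  ⇒  N2/N1 = (N3/N1 − 1)/2 = (53/33 − 1)/2 = 10/33
smallest multiple with N1 ≥ 12 and N2 ≥ 10: k = 1  ⇒  N1 = 1·33 = 33, N2 = 1·10 = 10 (N1 ≤ 40, N2 ≤ 30, N2 ≠ N1 ✓), N3 = 33 + 2·10 = 53
check: N3/(N1+N3) with N1 = 33, N3 = 53 gives 53/86; |achieved − target| = 0 ≤ 53/8600 ✓

N1=33 N2=10 achieved=53/86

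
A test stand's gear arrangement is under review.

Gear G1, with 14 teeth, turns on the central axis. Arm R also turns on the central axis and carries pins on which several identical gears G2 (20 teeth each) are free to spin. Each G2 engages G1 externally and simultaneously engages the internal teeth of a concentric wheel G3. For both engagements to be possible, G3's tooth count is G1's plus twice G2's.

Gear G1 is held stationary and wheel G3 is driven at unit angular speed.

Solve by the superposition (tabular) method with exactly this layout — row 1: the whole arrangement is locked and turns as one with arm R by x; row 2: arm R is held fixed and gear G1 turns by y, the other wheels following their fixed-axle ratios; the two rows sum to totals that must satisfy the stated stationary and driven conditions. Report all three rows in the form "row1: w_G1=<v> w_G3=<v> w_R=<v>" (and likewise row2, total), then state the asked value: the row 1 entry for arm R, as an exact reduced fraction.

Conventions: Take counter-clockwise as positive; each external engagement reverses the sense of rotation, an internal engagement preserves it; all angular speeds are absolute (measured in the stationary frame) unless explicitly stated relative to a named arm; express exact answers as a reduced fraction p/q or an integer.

class = planetary set [G3 = 14+2·20 = 54; Willis about the carrier]
superposition row 1 [locked train]: every member turns x
row 2: sun turns y, ring = −(14/54)·y, arm 0
boundary: total ω_sun = x + y = 0 and total ω_ring = x − (14/54)·y = 1  ⇒  y = -27/34, x = 27/34
row 2 ring = −(14/54)·(-27/34) = 7/34
totals (row 1 + row 2): sun 27/34 + (-27/34) = 0, ring 27/34 + 7/34 = 1, arm 27/34 + 0 = 27/34
asked cell (row1, arm) = 27/34

row1: w_G1=27/34 w_G3=27/34 w_R=27/34
row2: w_G1=-27/34 w_G3=7/34 w_R=0
total: w_G1=0 w_G3=1 w_R=27/34
asked value: 27/34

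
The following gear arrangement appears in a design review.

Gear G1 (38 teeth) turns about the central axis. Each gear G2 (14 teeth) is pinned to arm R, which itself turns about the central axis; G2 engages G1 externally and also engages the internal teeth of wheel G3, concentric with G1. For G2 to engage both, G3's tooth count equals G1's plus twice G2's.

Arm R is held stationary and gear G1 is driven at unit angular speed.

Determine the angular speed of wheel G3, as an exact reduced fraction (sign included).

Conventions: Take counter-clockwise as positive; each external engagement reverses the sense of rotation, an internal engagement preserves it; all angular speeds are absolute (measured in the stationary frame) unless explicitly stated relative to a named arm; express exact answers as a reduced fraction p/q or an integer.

-19/33

class = planetary set [G3 = 38+2·14 = 66; Willis about the carrier]
ring teeth: 38 + 2·14 = 66
38(ω_sun−ω_arm) = −66(ω_ring−ω_arm),  ω_arm = 0, ω_sun = 1
ω_ring = 0 − (38/66)(1−0) = -19/33
exact speed ratio = -19/33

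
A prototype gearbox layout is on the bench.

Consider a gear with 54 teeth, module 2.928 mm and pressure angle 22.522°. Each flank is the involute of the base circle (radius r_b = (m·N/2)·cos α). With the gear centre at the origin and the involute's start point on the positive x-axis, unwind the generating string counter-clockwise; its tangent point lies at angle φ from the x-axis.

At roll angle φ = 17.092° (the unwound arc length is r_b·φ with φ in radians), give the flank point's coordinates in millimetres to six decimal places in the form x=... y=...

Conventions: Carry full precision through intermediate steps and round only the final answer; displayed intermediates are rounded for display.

x=76.203979 y=0.640473

topology: single-mesh involute geometry — m = 2.928, N = 54
pitch radius r_p = m·N/2 = 2.928·54/2 = 79.056000
base radius r_b = r_p·cos α = 79.056000·cos 22.522° = 73.026598
roll angle φ = 17.092° = 0.29831168 rad
x = r_b·(cos φ + φ·sin φ) = 76.203979
y = r_b·(sin φ − φ·cos φ) = 0.640473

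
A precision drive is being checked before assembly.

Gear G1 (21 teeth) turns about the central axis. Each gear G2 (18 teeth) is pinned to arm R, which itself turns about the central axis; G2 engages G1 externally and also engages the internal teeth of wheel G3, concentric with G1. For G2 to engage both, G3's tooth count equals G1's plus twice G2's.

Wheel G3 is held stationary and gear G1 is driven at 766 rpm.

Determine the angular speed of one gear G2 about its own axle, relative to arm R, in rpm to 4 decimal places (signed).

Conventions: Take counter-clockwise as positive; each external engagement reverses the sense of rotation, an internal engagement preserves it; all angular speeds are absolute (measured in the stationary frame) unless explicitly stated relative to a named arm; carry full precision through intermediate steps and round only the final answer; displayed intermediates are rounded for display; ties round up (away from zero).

-653.0641 rpm

topology: planetary set — G1 21T / G2 18T / G3 57T, arm = carrier (Willis)
normalise by the input: solve with ω_sun = 1, then scale by 766 rpm
ring teeth: 21 + 2·18 = 57
21(ω_sun−ω_arm) = −57(ω_ring−ω_arm),  ω_ring = 0, ω_sun = 1
21(1−ω_arm) = −57(0−ω_arm)  ⇒  78·ω_arm = 21  ⇒  ω_arm = 7/26
sun–planet mesh: 21·(1−7/26) = −18·(ω_p−ω_arm)  ⇒  ω_p−ω_arm = -133/156
scale: ω_p−ω_arm = -133/156 × 766 rpm = -653.0641 rpm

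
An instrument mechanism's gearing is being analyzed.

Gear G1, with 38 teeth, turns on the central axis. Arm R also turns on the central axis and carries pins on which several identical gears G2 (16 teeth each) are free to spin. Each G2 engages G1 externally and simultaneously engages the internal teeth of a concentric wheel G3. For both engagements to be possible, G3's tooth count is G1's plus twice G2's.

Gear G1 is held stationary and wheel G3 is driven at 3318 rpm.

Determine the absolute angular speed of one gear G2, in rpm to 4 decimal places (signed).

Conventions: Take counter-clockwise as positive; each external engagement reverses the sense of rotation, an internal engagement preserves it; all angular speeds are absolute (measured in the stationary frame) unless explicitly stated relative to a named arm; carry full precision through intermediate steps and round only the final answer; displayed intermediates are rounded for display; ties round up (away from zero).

+7258.1250 rpm

planetary set (38T centre, 16T on arm, 70T internal) — Willis relation
normalise by the input: solve with ω_ring = 1, then scale by 3318 rpm
ring teeth: 38 + 2·16 = 70
38(ω_sun−ω_arm) = −70(ω_ring−ω_arm),  ω_sun = 0, ω_ring = 1
38(0−ω_arm) = −70(1−ω_arm)  ⇒  108·ω_arm = 70  ⇒  ω_arm = 35/54
sun–planet mesh: 38·(0−35/54) = −16·(ω_p−ω_arm)  ⇒  ω_p−ω_arm = 665/432
ω_p = 35/54 + 665/432 = 35/16
scale: ω_p = 35/16 × 3318 rpm = +7258.1250 rpm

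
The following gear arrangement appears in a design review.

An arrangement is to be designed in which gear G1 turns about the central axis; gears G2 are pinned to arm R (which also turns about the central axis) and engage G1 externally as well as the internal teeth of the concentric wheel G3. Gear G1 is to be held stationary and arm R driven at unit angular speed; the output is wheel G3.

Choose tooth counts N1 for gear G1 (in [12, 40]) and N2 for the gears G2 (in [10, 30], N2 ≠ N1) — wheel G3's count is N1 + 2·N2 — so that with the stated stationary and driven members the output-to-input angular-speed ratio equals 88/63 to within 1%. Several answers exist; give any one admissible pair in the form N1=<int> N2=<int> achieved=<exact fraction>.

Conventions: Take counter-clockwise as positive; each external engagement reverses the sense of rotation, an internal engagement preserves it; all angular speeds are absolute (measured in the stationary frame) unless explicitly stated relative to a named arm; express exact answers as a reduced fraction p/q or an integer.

class = planetary set [ratio 88/63 wanted; Willis about the carrier]
Willis with ω_sun = 0: ω_ring/ω_arm = (N1+N3)/N3; set equal to 88/63  ⇒  N3/N1 = 1/(88/63 − 1) = 63/25
N3 = N1 + 2·N2  ⇒  N2/N1 = (N3/N1 − 1)/2 = (63/25 − 1)/2 = 19/25
smallest multiple with N1 ≥ 12 and N2 ≥ 10: k = 1  ⇒  N1 = 1·25 = 25, N2 = 1·19 = 19 (N1 ≤ 40, N2 ≤ 30, N2 ≠ N1 ✓), N3 = 25 + 2·19 = 63
check: (N1+N3)/N3 with N1 = 25, N3 = 63 gives 88/63; |achieved − target| = 0 ≤ 22/1575 ✓

N1=25 N2=19 achieved=88/63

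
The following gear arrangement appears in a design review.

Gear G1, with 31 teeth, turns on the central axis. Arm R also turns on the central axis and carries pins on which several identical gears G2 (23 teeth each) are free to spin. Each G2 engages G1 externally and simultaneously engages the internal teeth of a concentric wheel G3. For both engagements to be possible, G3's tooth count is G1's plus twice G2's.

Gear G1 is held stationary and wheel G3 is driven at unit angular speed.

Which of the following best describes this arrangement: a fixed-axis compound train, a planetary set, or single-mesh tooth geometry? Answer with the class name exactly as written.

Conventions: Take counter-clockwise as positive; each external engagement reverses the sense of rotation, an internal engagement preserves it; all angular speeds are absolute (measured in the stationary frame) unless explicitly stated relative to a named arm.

topology: planetary set — G1 31T / G2 23T / G3 77T, arm = carrier (Willis)
classification: planetary set

planetary set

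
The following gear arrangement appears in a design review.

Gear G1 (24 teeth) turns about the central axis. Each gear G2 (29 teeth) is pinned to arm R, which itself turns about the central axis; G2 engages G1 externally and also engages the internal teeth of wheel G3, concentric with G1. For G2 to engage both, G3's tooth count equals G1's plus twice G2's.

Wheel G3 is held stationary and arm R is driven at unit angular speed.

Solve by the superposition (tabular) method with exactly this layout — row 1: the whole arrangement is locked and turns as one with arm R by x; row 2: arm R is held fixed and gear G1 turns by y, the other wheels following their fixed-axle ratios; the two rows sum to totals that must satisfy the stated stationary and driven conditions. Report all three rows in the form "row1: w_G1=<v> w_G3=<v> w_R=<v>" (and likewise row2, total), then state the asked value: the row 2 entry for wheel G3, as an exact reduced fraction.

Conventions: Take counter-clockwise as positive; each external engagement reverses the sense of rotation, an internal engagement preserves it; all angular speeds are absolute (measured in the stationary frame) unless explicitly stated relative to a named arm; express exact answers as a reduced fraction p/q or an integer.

topology: planetary set — G1 24T / G2 29T / G3 82T, arm = carrier (Willis)
row 1: whole set turns with the arm by x
superposition row 2 [arm held]: sun y, ring −(24/82)·y, arm 0
boundary: total ω_ring = x − (24/82)·y = 0 and total ω_arm = x = 1  ⇒  y = 41/12, x = 1
row 2 ring = −(24/82)·41/12 = -1
totals (row 1 + row 2): sun 1 + 41/12 = 53/12, ring 1 + (-1) = 0, arm 1 + 0 = 1
asked cell (row2, ring) = -1

row1: w_G1=1 w_G3=1 w_R=1
row2: w_G1=41/12 w_G3=-1 w_R=0
total: w_G1=53/12 w_G3=0 w_R=1
asked value: -1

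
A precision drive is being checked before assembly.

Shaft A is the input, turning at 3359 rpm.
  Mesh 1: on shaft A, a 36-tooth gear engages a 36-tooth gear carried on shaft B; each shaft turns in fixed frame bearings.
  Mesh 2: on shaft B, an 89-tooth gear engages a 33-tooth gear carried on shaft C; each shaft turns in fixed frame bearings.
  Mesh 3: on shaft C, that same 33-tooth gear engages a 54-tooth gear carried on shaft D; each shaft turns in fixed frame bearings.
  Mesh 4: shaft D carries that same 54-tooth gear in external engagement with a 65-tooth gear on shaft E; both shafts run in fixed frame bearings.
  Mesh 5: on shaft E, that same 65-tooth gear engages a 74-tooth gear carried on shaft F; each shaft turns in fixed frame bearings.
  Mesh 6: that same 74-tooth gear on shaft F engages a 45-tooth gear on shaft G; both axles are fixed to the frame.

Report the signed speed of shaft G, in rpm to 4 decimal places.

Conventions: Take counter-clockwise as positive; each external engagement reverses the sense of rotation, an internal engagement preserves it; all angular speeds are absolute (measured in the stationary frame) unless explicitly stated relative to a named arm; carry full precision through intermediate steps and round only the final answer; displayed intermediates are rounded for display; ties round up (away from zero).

class = fixed-axis compound train [6 meshes; 6 ratios multiply, 6 sense flips]
mesh 1 [36T→36T]: ω = 3359.0000×36/36 = 3359.0000 rpm, sense flips to −
mesh 2 [89T→33T]: ω = 3359.0000×89/33 = 9059.1212 rpm, sense flips to +
mesh 3 [33T→54T]: ω = 9059.1212×33/54 = 5536.1296 rpm, sense flips to −
mesh 4 [54T→65T]: ω = 5536.1296×54/65 = 4599.2462 rpm, sense flips to +
mesh 5 [65T→74T]: ω = 4599.2462×65/74 = 4039.8784 rpm, sense flips to −
mesh 6 [74T→45T]: ω = 4039.8784×74/45 = 6643.3556 rpm, sense flips to +
signed output speed = +6643.3556 rpm

+6643.3556 rpm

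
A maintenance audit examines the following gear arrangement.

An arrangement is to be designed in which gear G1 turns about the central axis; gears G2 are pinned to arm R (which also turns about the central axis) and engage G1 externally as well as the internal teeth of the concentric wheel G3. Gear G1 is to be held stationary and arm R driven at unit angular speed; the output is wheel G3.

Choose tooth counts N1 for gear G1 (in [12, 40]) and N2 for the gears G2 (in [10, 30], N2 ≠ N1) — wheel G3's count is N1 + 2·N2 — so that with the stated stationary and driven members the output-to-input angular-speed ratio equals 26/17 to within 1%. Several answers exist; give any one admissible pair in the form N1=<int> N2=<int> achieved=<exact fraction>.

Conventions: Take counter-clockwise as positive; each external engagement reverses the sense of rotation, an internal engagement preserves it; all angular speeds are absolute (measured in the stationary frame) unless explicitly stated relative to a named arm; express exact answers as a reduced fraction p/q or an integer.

N1=27 N2=12 achieved=26/17

topology: planetary set — design target 26/17, arm = carrier (Willis)
Willis with ω_sun = 0: ω_ring/ω_arm = (N1+N3)/N3; set equal to 26/17  ⇒  N3/N1 = 1/(26/17 − 1) = 17/9
N3 = N1 + 2·N2  ⇒  N2/N1 = (N3/N1 − 1)/2 = (17/9 − 1)/2 = 4/9
smallest multiple with N1 ≥ 12 and N2 ≥ 10: k = 3  ⇒  N1 = 3·9 = 27, N2 = 3·4 = 12 (N1 ≤ 40, N2 ≤ 30, N2 ≠ N1 ✓), N3 = 27 + 2·12 = 51
check: (N1+N3)/N3 with N1 = 27, N3 = 51 gives 26/17; |achieved − target| = 0 ≤ 13/850 ✓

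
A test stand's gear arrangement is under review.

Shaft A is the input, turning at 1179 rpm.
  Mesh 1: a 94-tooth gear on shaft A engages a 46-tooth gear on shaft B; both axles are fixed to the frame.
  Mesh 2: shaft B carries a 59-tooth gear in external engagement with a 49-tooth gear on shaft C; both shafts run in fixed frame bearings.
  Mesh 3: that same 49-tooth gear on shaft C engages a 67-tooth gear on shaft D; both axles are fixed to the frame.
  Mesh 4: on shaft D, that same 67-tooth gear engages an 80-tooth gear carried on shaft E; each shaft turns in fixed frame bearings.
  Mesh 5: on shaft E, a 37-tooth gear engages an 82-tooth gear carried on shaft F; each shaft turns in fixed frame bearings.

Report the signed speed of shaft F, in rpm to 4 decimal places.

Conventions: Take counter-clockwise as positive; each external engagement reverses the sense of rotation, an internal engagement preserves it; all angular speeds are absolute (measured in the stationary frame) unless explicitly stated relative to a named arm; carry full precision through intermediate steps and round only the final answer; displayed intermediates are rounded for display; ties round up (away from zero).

-801.7403 rpm

class = fixed-axis compound train [5 meshes; 5 ratios multiply, 5 sense flips]
mesh 1 [94T→46T]: ω = 1179.0000×94/46 = 2409.2609 rpm, sense flips to −
mesh 2 [59T→49T]: ω = 2409.2609×59/49 = 2900.9468 rpm, sense flips to +
mesh 3 [49T→67T]: ω = 2900.9468×49/67 = 2121.5879 rpm, sense flips to −
mesh 4 [67T→80T]: ω = 2121.5879×67/80 = 1776.8299 rpm, sense flips to +
mesh 5 [37T→82T]: ω = 1776.8299×37/82 = 801.7403 rpm, sense flips to −
signed output speed = -801.7403 rpm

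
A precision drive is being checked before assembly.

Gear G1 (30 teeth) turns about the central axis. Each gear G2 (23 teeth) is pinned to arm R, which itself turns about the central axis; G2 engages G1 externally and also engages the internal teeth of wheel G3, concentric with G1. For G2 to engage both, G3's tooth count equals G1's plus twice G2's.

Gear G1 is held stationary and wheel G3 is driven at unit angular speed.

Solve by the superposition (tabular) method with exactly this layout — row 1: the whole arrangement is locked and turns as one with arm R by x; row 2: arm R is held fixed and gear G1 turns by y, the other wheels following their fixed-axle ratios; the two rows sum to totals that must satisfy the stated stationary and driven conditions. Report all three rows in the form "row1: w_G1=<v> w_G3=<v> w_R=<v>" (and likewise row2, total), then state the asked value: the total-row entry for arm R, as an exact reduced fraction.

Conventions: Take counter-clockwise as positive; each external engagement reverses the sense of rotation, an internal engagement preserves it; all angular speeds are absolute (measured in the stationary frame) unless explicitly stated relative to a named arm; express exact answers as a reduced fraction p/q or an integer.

row1: w_G1=38/53 w_G3=38/53 w_R=38/53
row2: w_G1=-38/53 w_G3=15/53 w_R=0
total: w_G1=0 w_G3=1 w_R=38/53
asked value: 38/53

class = planetary set [G3 = 30+2·23 = 76; Willis about the carrier]
row 1 — lock + rotate with arm: ω_sun = ω_ring = ω_arm = x
row 2 (arm held, sun turns y): ω_ring = −(30/76)·y, ω_arm = 0
boundary: total ω_sun = x + y = 0 and total ω_ring = x − (30/76)·y = 1  ⇒  y = -38/53, x = 38/53
row 2 ring = −(30/76)·(-38/53) = 15/53
totals (row 1 + row 2): sun 38/53 + (-38/53) = 0, ring 38/53 + 15/53 = 1, arm 38/53 + 0 = 38/53
asked cell (total, arm) = 38/53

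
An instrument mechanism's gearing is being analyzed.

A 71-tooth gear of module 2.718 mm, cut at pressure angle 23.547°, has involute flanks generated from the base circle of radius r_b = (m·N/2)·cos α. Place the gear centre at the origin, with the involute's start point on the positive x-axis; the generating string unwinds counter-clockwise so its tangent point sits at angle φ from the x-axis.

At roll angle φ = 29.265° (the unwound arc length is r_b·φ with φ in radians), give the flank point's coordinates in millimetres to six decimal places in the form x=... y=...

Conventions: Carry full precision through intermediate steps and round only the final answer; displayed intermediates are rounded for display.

x=99.251220 y=3.827403

topology: single-mesh involute geometry — m = 2.718, N = 71
pitch radius r_p = m·N/2 = 2.718·71/2 = 96.489000
base radius r_b = r_p·cos α = 96.489000·cos 23.547° = 88.454619
roll angle φ = 29.265° = 0.51077061 rad
x = r_b·(cos φ + φ·sin φ) = 99.251220
y = r_b·(sin φ − φ·cos φ) = 3.827403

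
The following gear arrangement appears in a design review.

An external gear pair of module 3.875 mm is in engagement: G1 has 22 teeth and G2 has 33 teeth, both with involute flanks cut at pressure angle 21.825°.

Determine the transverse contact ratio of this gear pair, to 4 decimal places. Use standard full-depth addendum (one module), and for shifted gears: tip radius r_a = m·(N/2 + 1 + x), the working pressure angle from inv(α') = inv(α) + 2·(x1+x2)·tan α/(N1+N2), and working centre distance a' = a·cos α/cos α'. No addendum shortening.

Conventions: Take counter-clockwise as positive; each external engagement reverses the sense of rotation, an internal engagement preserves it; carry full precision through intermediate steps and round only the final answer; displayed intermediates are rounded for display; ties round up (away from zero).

1.5575

topology: single-mesh involute geometry — m = 3.875, 22T/33T pair
base radii: r_b1 = 39.569798, r_b2 = 59.354696
tip radii: r_a1 = 46.500000, r_a2 = 67.812500
no profile shift: α' = α, a' = a
action lengths: √(r_a1²−r_b1²) = 24.422963, √(r_a2²−r_b2²) = 32.795658
base pitch p_b = π·m·cos α = 11.301108
CR = (24.422963 + 32.795658 − 106.562500·sin 21.82500°)/11.301108 = 1.557508
contact ratio ≈ 1.5575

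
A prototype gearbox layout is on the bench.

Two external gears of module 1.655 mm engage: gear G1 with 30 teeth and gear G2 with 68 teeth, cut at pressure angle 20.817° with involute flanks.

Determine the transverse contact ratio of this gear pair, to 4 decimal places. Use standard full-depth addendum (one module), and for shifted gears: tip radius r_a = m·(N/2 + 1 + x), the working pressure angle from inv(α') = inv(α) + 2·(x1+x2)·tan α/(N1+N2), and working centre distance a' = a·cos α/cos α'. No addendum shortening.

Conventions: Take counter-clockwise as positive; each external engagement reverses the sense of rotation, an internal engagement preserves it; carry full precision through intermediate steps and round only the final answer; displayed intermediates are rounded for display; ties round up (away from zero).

1.6882

single-mesh involute tooth geometry (30T engaging 68T at module 1.655)
base radii: r_b1 = 23.204431, r_b2 = 52.596710
tip radii: r_a1 = 26.480000, r_a2 = 57.925000
no profile shift: α' = α, a' = a
action lengths: √(r_a1²−r_b1²) = 12.757147, √(r_a2²−r_b2²) = 24.267092
base pitch p_b = π·m·cos α = 4.859925
CR = (12.757147 + 24.267092 − 81.095000·sin 20.81700°)/4.859925 = 1.688164
contact ratio ≈ 1.6882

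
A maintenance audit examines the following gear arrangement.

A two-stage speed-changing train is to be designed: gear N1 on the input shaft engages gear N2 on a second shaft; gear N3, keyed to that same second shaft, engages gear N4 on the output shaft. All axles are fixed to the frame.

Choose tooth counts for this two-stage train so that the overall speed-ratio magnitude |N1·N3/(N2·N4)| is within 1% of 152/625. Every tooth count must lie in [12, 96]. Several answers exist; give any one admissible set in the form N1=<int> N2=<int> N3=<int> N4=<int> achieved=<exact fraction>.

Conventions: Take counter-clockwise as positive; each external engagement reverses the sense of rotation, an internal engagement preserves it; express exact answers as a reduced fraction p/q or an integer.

N1=16 N2=25 N3=19 N4=50 achieved=152/625

class = fixed-axis compound train [2-stage, 152/625 wanted]
target = 152/625 in lowest terms: an exact hit needs N1·N3 = k·152 and N2·N4 = k·625 for one integer k, every count in [12, 96]; additionally prefer no 1:1 stage (N1 ≠ N2, N3 ≠ N4)
k = 1: no 1:1-free in-range split of k·152 and k·625 into factor pairs; take k = 2
k = 2: N1·N3 = 304 = 16·19, N2·N4 = 1250 = 25·50
achieved = 16·19/(25·50) = 152/625; |achieved − target| = 0 ≤ 38/15625 ✓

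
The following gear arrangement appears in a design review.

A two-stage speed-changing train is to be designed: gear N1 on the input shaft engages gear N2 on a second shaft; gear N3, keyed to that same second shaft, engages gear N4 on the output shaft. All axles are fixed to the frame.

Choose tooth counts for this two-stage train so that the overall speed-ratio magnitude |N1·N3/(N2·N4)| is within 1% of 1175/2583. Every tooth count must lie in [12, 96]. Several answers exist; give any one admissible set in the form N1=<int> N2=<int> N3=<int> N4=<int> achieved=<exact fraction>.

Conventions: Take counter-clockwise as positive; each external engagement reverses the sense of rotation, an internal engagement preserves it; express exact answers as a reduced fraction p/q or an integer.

N1=25 N2=41 N3=47 N4=63 achieved=1175/2583

class = fixed-axis compound train [2-stage, 1175/2583 wanted]
target = 1175/2583 in lowest terms: an exact hit needs N1·N3 = k·1175 and N2·N4 = k·2583 for one integer k, every count in [12, 96]; additionally prefer no 1:1 stage (N1 ≠ N2, N3 ≠ N4)
k = 1: N1·N3 = 1175 = 25·47, N2·N4 = 2583 = 41·63
achieved = 25·47/(41·63) = 1175/2583; |achieved − target| = 0 ≤ 47/10332 ✓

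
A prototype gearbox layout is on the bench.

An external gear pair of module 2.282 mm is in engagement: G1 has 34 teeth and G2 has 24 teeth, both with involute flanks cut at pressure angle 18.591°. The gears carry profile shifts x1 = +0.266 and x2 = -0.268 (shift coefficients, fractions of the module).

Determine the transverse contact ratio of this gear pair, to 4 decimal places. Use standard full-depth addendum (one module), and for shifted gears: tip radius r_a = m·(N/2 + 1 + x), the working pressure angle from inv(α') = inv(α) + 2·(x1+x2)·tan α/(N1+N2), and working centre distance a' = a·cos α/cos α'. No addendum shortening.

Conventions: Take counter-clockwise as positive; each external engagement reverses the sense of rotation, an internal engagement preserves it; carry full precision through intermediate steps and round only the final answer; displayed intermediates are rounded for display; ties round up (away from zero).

1.7081

recognized (one external pair, fixed centres): single-mesh tooth geometry, m = 2.282, N1 = 34, N2 = 24
base radii: r_b1 = 36.769671, r_b2 = 25.955062
tip radii: r_a1 = 41.683012, r_a2 = 29.054424
inv(α') = inv(18.591°) + 2·(+0.266-0.268)·tan α/(34+24) = 0.01186496  ⇒  α' = 18.57924°
a' = a·cos α / cos α' = 66.1780·cos 18.591°/cos 18.57924° = 66.173435
action lengths: √(r_a1²−r_b1²) = 19.633257, √(r_a2²−r_b2²) = 13.057347
base pitch p_b = π·m·cos α = 6.795019
CR = (19.633257 + 13.057347 − 66.173435·sin 18.57924°)/6.795019 = 1.708118
contact ratio ≈ 1.7081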